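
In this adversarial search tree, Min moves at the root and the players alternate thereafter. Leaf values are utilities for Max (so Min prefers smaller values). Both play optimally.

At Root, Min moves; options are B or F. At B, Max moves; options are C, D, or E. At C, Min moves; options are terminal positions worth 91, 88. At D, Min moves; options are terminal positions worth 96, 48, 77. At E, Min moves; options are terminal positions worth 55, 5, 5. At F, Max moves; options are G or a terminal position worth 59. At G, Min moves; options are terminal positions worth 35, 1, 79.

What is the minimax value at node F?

G: min(35, 1, 79) = 1
F: max(1, 59) = 59

59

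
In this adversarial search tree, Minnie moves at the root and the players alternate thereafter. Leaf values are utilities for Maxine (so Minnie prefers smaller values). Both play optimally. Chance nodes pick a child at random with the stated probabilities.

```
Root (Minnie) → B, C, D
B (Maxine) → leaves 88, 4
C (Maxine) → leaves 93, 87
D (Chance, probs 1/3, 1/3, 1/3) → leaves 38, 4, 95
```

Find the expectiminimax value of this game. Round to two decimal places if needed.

B (Maxine): max(88, 4) = 88
C (Maxine): max(93, 87) = 93
D (Chance): 1/3·38 + 1/3·4 + 1/3·95 = 45.67
Root (Minnie): min(88, 93, 45.67) = 45.67

45.67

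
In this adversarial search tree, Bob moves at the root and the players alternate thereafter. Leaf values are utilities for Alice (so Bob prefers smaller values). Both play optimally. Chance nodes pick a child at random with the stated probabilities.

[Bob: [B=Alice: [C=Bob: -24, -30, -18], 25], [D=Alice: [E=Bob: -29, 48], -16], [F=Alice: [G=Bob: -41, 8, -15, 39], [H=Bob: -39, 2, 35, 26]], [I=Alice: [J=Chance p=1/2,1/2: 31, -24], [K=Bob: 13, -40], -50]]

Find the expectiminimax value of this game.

-39

C (Bob): min(-24, -30, -18) = -30
B (Alice): max(-30, 25) = 25
E (Bob): min(-29, 48) = -29
D (Alice): max(-29, -16) = -16
G (Bob): min(-41, 8, -15, 39) = -41
H (Bob): min(-39, 2, 35, 26) = -39
F (Alice): max(-41, -39) = -39
J (Chance): 1/2·31 + 1/2·-24 = 3.5
K (Bob): min(13, -40) = -40
I (Alice): max(3.5, -40, -50) = 3.5
Root (Bob): min(25, -16, -39, 3.5) = -39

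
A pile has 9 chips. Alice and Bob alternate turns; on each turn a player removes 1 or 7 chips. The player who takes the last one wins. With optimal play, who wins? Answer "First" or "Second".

Compute winning (W) and losing (L) positions by backward induction:
i:   0  1  2  3  4  5  6  7  8  9
     L  W  L  W  L  W  L  W  L  W
Position 9 is W, so the first player wins.

First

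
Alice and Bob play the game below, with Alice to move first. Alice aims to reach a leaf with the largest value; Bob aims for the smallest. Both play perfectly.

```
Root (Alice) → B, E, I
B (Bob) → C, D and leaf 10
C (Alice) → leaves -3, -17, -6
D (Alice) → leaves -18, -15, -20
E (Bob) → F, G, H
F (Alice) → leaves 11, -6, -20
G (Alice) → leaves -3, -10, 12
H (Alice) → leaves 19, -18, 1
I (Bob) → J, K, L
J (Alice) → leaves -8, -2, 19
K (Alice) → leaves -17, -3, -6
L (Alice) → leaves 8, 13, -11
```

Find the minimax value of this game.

C (Alice): max(-3, -17, -6) = -3
D (Alice): max(-18, -15, -20) = -15
B (Bob): min(-3, -15, 10) = -15
F (Alice): max(11, -6, -20) = 11
G (Alice): max(-3, -10, 12) = 12
H (Alice): max(19, -18, 1) = 19
E (Bob): min(11, 12, 19) = 11
J (Alice): max(-8, -2, 19) = 19
K (Alice): max(-17, -3, -6) = -3
L (Alice): max(8, 13, -11) = 13
I (Bob): min(19, -3, 13) = -3
Root (Alice): max(-15, 11, -3) = 11

11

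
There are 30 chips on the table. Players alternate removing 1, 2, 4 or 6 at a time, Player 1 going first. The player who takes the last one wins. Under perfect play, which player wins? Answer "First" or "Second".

First

Positions where the player to move wins (W) vs loses (L):
i:   0  1  2  3  4  5  6  7  8  9 10 11 12 13 14 15 16 17 18 19 20 21 22 23 24 25 26 27 28 29 30
     L  W  W  L  W  W  W  W  L  W  W  L  W  W  W  W  L  W  W  L  W  W  W  W  L  W  W  L  W  W  W
Position 30 is W, so the first player wins.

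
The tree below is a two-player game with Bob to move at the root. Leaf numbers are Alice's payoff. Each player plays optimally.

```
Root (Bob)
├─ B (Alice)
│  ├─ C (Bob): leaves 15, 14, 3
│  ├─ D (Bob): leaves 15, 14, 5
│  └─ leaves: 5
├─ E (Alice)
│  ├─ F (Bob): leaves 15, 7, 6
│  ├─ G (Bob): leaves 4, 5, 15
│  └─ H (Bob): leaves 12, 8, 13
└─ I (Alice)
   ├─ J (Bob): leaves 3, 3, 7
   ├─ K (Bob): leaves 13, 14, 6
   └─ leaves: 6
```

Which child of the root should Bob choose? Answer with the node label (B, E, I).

C (Bob): min(15, 14, 3) = 3
D (Bob): min(15, 14, 5) = 5
B (Alice): max(3, 5, 5) = 5
F (Bob): min(15, 7, 6) = 6
G (Bob): min(4, 5, 15) = 4
H (Bob): min(12, 8, 13) = 8
E (Alice): max(6, 4, 8) = 8
J (Bob): min(3, 3, 7) = 3
K (Bob): min(13, 14, 6) = 6
I (Alice): max(3, 6, 6) = 6
Root (Bob): min(5, 8, 6) = 5
Bob picks the child with the lowest value: B (value 5).

B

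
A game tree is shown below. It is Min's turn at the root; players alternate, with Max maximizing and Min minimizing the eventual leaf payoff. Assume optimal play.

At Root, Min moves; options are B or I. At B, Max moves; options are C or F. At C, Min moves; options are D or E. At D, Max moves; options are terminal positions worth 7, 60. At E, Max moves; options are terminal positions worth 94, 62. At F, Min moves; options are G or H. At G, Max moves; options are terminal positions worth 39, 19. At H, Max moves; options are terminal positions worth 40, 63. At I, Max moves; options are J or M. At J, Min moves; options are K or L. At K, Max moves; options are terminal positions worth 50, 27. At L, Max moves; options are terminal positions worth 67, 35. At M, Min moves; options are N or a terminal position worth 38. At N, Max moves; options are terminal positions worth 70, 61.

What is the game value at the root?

D (Max): max(7, 60) = 60
E (Max): max(94, 62) = 94
C (Min): min(60, 94) = 60
G (Max): max(39, 19) = 39
H (Max): max(40, 63) = 63
F (Min): min(39, 63) = 39
B (Max): max(60, 39) = 60
K (Max): max(50, 27) = 50
L (Max): max(67, 35) = 67
J (Min): min(50, 67) = 50
N (Max): max(70, 61) = 70
M (Min): min(70, 38) = 38
I (Max): max(50, 38) = 50
Root (Min): min(60, 50) = 50

50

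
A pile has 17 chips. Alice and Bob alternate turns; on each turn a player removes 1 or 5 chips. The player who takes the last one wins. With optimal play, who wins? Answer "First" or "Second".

Mark each pile size as W (mover wins) or L (mover loses):
i:   0  1  2  3  4  5  6  7  8  9 10 11 12 13 14 15 16 17
     L  W  L  W  L  W  L  W  L  W  L  W  L  W  L  W  L  W
Position 17 is W, so the first player wins.

First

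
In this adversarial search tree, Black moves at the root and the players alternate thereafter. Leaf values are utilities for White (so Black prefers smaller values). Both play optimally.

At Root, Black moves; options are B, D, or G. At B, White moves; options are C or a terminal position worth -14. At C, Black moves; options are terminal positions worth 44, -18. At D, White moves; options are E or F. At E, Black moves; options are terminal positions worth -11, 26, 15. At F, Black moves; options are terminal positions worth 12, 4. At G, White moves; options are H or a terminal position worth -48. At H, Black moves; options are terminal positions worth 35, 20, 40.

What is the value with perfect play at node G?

H: min(35, 20, 40) = 20
G: max(20, -48) = 20

20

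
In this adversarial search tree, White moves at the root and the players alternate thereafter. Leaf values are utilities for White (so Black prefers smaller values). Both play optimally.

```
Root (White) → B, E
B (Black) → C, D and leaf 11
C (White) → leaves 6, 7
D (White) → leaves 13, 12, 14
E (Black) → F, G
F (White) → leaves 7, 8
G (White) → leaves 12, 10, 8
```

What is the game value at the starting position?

C (White): max(6, 7) = 7
D (White): max(13, 12, 14) = 14
B (Black): min(7, 14, 11) = 7
F (White): max(7, 8) = 8
G (White): max(12, 10, 8) = 12
E (Black): min(8, 12) = 8
Root (White): max(7, 8) = 8

8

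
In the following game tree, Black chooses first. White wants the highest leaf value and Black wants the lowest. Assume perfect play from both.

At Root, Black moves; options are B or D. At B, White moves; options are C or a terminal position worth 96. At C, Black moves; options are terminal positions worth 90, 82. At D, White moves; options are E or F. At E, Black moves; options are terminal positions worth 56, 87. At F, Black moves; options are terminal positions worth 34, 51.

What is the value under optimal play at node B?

C: min(90, 82) = 82
B: max(82, 96) = 96

96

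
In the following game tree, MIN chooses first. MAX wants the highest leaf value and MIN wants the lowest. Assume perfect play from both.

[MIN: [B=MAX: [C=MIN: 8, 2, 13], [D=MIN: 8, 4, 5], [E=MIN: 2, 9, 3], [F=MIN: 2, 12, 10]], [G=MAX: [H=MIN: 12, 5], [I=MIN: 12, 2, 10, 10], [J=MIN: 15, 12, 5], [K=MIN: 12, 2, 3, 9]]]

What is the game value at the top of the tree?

4

C (MIN): min(8, 2, 13) = 2
D (MIN): min(8, 4, 5) = 4
E (MIN): min(2, 9, 3) = 2
F (MIN): min(2, 12, 10) = 2
B (MAX): max(2, 4, 2, 2) = 4
H (MIN): min(12, 5) = 5
I (MIN): min(12, 2, 10, 10) = 2
J (MIN): min(15, 12, 5) = 5
K (MIN): min(12, 2, 3, 9) = 2
G (MAX): max(5, 2, 5, 2) = 5
Root (MIN): min(4, 5) = 4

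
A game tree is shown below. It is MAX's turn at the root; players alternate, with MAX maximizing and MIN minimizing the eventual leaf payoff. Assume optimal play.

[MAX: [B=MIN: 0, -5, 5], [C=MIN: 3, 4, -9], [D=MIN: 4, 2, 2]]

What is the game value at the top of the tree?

2

B (MIN): min(0, -5, 5) = -5
C (MIN): min(3, 4, -9) = -9
D (MIN): min(4, 2, 2) = 2
Root (MAX): max(-5, -9, 2) = 2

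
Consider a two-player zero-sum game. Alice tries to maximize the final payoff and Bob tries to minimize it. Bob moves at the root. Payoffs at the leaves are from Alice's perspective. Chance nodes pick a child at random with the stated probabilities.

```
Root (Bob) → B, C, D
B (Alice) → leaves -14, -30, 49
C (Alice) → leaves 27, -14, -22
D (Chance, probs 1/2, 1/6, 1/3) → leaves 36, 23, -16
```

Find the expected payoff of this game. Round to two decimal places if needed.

16.5

B (Alice): max(-14, -30, 49) = 49
C (Alice): max(27, -14, -22) = 27
D (Chance): 1/2·36 + 1/6·23 + 1/3·-16 = 16.5
Root (Bob): min(49, 27, 16.5) = 16.5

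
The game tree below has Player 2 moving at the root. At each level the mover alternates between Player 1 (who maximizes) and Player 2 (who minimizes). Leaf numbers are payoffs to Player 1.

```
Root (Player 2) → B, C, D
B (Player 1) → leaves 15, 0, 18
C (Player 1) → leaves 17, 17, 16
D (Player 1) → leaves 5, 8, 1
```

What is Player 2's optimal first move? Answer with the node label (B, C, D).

D

B (Player 1): max(15, 0, 18) = 18
C (Player 1): max(17, 17, 16) = 17
D (Player 1): max(5, 8, 1) = 8
Root (Player 2): min(18, 17, 8) = 8
Player 2 picks the child with the lowest value: D (value 8).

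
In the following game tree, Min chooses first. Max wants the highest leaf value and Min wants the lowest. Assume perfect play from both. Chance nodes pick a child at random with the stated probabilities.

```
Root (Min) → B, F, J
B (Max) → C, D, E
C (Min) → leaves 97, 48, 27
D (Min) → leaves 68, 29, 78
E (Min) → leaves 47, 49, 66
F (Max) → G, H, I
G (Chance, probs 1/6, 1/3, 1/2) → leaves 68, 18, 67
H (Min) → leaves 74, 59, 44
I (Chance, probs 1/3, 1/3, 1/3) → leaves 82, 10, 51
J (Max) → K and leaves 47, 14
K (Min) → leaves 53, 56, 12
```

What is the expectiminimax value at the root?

C (Min): min(97, 48, 27) = 27
D (Min): min(68, 29, 78) = 29
E (Min): min(47, 49, 66) = 47
B (Max): max(27, 29, 47) = 47
G (Chance): 1/6·68 + 1/3·18 + 1/2·67 = 50.83
H (Min): min(74, 59, 44) = 44
I (Chance): 1/3·82 + 1/3·10 + 1/3·51 = 47.67
F (Max): max(50.83, 44, 47.67) = 50.83
K (Min): min(53, 56, 12) = 12
J (Max): max(12, 47, 14) = 47
Root (Min): min(47, 50.83, 47) = 47

47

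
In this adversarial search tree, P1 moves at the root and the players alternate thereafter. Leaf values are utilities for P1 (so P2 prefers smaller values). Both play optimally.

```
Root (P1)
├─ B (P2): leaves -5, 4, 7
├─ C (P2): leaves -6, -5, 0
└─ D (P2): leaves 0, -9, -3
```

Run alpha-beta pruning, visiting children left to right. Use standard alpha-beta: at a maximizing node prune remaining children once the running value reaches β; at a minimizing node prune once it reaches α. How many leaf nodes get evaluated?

6

B [α=-∞,β=+∞]: v=-5
C [α=-5,β=+∞]: v=-6 after child 1 ≤ α → α-cutoff, skip 2
D [α=-5,β=+∞]: v=-9 after child 2 ≤ α → α-cutoff, skip 1
Root [α=-∞,β=+∞]: v=-5
Leaves evaluated: 6 of 9.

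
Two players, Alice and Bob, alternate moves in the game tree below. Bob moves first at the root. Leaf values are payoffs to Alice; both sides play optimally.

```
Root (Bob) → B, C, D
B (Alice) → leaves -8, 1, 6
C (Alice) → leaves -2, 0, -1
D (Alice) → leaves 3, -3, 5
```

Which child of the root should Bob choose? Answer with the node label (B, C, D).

C

B (Alice): max(-8, 1, 6) = 6
C (Alice): max(-2, 0, -1) = 0
D (Alice): max(3, -3, 5) = 5
Root (Bob): min(6, 0, 5) = 0
Bob picks the child with the lowest value: C (value 0).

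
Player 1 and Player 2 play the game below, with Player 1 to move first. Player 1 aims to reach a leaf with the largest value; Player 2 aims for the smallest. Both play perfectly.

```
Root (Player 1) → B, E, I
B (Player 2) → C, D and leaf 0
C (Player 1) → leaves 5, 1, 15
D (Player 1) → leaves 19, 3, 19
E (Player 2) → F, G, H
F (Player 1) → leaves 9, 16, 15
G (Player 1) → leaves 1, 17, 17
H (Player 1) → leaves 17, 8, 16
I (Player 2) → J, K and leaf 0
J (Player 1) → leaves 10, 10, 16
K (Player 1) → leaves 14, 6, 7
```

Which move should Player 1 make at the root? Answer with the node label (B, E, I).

C (Player 1): max(5, 1, 15) = 15
D (Player 1): max(19, 3, 19) = 19
B (Player 2): min(15, 19, 0) = 0
F (Player 1): max(9, 16, 15) = 16
G (Player 1): max(1, 17, 17) = 17
H (Player 1): max(17, 8, 16) = 17
E (Player 2): min(16, 17, 17) = 16
J (Player 1): max(10, 10, 16) = 16
K (Player 1): max(14, 6, 7) = 14
I (Player 2): min(16, 14, 0) = 0
Root (Player 1): max(0, 16, 0) = 16
Player 1 picks the child with the highest value: E (value 16).

E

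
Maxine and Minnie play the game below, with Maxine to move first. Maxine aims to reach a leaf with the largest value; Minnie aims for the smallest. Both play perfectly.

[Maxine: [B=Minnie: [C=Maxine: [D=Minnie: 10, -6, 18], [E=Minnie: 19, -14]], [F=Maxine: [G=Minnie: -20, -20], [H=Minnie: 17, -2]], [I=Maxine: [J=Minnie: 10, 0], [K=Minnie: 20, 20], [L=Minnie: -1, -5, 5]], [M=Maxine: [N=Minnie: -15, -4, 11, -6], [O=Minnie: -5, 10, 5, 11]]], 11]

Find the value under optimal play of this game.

D (Minnie): min(10, -6, 18) = -6
E (Minnie): min(19, -14) = -14
C (Maxine): max(-6, -14) = -6
G (Minnie): min(-20, -20) = -20
H (Minnie): min(17, -2) = -2
F (Maxine): max(-20, -2) = -2
J (Minnie): min(10, 0) = 0
K (Minnie): min(20, 20) = 20
L (Minnie): min(-1, -5, 5) = -5
I (Maxine): max(0, 20, -5) = 20
N (Minnie): min(-15, -4, 11, -6) = -15
O (Minnie): min(-5, 10, 5, 11) = -5
M (Maxine): max(-15, -5) = -5
B (Minnie): min(-6, -2, 20, -5) = -6
Root (Maxine): max(-6, 11) = 11

11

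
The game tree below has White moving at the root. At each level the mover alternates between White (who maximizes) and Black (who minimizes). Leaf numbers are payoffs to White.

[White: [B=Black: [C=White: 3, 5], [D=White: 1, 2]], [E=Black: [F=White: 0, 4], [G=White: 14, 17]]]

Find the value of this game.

C (White): max(3, 5) = 5
D (White): max(1, 2) = 2
B (Black): min(5, 2) = 2
F (White): max(0, 4) = 4
G (White): max(14, 17) = 17
E (Black): min(4, 17) = 4
Root (White): max(2, 4) = 4

4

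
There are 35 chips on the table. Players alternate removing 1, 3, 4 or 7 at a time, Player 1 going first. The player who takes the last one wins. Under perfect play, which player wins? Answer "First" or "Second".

First

W/L table (W = player to move can force a win):
i:   0  1  2  3  4  5  6  7  8  9 10 11 12 13 14 15 16 17 18 19 20 21 22 23 24 25 26 27 28 29 30 31 32 33 34 35
     L  W  L  W  W  W  W  W  L  W  L  W  W  W  W  W  L  W  L  W  W  W  W  W  L  W  L  W  W  W  W  W  L  W  L  W
Position 35 is W, so the first player wins.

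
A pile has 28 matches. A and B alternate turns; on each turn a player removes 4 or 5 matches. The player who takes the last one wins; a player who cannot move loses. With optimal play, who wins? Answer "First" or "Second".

Mark each pile size as W (mover wins) or L (mover loses):
i:   0  1  2  3  4  5  6  7  8  9 10 11 12 13 14 15 16 17 18 19 20 21 22 23 24 25 26 27 28
     L  L  L  L  W  W  W  W  W  L  L  L  L  W  W  W  W  W  L  L  L  L  W  W  W  W  W  L  L
Position 28 is L, so the second player wins.

Second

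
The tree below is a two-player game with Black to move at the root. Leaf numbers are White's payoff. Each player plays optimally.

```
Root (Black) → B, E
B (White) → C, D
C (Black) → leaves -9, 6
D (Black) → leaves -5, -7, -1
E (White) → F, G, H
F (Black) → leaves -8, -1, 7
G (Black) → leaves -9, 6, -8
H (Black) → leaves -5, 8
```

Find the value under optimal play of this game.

C (Black): min(-9, 6) = -9
D (Black): min(-5, -7, -1) = -7
B (White): max(-9, -7) = -7
F (Black): min(-8, -1, 7) = -8
G (Black): min(-9, 6, -8) = -9
H (Black): min(-5, 8) = -5
E (White): max(-8, -9, -5) = -5
Root (Black): min(-7, -5) = -7

-7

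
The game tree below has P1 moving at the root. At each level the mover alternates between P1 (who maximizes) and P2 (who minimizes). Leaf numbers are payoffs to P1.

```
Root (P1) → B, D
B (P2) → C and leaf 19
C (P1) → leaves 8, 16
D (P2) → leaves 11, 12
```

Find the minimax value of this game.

16

C (P1): max(8, 16) = 16
B (P2): min(16, 19) = 16
D (P2): min(11, 12) = 11
Root (P1): max(16, 11) = 16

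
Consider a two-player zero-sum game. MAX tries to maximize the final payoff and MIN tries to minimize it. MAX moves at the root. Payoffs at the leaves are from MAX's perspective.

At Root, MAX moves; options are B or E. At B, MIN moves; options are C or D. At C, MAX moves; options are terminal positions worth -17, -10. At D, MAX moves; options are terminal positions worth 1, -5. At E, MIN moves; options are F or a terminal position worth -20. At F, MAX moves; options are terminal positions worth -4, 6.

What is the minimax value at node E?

F: max(-4, 6) = 6
E: min(6, -20) = -20

-20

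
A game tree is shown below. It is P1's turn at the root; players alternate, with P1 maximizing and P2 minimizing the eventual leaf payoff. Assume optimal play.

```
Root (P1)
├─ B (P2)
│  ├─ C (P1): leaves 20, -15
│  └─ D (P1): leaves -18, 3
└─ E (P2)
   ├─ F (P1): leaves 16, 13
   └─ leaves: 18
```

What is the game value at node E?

16

F: max(16, 13) = 16
E: min(16, 18) = 16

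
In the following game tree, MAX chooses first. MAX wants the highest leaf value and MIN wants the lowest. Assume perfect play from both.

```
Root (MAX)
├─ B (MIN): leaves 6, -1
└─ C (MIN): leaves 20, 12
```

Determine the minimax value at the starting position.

12

B (MIN): min(6, -1) = -1
C (MIN): min(20, 12) = 12
Root (MAX): max(-1, 12) = 12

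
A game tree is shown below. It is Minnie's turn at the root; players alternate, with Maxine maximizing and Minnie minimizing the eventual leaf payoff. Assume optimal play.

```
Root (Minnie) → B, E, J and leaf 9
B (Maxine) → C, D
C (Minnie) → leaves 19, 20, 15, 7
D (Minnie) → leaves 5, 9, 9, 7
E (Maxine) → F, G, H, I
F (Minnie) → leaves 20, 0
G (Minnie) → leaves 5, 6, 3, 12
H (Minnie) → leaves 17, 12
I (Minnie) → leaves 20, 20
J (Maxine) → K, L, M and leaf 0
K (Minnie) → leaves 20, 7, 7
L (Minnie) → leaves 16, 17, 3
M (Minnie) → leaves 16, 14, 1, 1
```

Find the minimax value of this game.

C (Minnie): min(19, 20, 15, 7) = 7
D (Minnie): min(5, 9, 9, 7) = 5
B (Maxine): max(7, 5) = 7
F (Minnie): min(20, 0) = 0
G (Minnie): min(5, 6, 3, 12) = 3
H (Minnie): min(17, 12) = 12
I (Minnie): min(20, 20) = 20
E (Maxine): max(0, 3, 12, 20) = 20
K (Minnie): min(20, 7, 7) = 7
L (Minnie): min(16, 17, 3) = 3
M (Minnie): min(16, 14, 1, 1) = 1
J (Maxine): max(7, 3, 1, 0) = 7
Root (Minnie): min(7, 20, 7, 9) = 7

7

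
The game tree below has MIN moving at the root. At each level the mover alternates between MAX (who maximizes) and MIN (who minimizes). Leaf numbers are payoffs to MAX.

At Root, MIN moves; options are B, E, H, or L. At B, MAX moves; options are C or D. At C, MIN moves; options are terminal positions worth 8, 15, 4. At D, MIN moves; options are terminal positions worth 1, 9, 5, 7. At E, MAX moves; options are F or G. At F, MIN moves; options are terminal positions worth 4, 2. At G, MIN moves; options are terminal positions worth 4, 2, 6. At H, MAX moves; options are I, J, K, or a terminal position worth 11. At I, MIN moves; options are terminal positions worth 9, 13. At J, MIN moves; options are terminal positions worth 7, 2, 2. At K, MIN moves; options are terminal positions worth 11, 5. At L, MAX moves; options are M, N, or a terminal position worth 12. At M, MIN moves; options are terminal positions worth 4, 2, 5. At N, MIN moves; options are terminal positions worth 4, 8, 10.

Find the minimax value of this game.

C (MIN): min(8, 15, 4) = 4
D (MIN): min(1, 9, 5, 7) = 1
B (MAX): max(4, 1) = 4
F (MIN): min(4, 2) = 2
G (MIN): min(4, 2, 6) = 2
E (MAX): max(2, 2) = 2
I (MIN): min(9, 13) = 9
J (MIN): min(7, 2, 2) = 2
K (MIN): min(11, 5) = 5
H (MAX): max(9, 2, 5, 11) = 11
M (MIN): min(4, 2, 5) = 2
N (MIN): min(4, 8, 10) = 4
L (MAX): max(2, 4, 12) = 12
Root (MIN): min(4, 2, 11, 12) = 2

2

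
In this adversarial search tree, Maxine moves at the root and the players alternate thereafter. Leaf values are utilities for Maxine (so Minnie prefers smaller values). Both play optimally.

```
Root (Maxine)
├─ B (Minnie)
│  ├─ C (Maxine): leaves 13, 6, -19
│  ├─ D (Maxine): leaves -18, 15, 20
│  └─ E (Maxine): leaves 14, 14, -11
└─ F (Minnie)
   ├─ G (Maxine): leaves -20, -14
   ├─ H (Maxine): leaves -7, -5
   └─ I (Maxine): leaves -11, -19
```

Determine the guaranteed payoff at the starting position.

C (Maxine): max(13, 6, -19) = 13
D (Maxine): max(-18, 15, 20) = 20
E (Maxine): max(14, 14, -11) = 14
B (Minnie): min(13, 20, 14) = 13
G (Maxine): max(-20, -14) = -14
H (Maxine): max(-7, -5) = -5
I (Maxine): max(-11, -19) = -11
F (Minnie): min(-14, -5, -11) = -14
Root (Maxine): max(13, -14) = 13

13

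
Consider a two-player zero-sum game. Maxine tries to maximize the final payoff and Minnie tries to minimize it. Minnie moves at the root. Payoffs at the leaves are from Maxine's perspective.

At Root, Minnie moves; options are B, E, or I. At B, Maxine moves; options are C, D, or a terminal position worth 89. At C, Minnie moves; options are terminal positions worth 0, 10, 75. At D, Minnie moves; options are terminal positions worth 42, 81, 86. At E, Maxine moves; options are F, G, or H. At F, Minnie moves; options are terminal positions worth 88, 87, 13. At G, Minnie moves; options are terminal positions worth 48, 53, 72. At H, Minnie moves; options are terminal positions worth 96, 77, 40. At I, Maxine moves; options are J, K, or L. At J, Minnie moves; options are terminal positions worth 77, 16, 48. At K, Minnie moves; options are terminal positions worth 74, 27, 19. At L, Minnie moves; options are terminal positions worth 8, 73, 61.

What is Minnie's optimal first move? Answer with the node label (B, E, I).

I

C (Minnie): min(0, 10, 75) = 0
D (Minnie): min(42, 81, 86) = 42
B (Maxine): max(0, 42, 89) = 89
F (Minnie): min(88, 87, 13) = 13
G (Minnie): min(48, 53, 72) = 48
H (Minnie): min(96, 77, 40) = 40
E (Maxine): max(13, 48, 40) = 48
J (Minnie): min(77, 16, 48) = 16
K (Minnie): min(74, 27, 19) = 19
L (Minnie): min(8, 73, 61) = 8
I (Maxine): max(16, 19, 8) = 19
Root (Minnie): min(89, 48, 19) = 19
Minnie picks the child with the lowest value: I (value 19).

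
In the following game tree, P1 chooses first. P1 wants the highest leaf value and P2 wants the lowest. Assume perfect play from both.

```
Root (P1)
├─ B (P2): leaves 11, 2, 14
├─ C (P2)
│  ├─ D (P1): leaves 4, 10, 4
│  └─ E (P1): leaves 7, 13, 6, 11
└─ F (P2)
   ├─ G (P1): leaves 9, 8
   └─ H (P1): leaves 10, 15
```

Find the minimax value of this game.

10

B (P2): min(11, 2, 14) = 2
D (P1): max(4, 10, 4) = 10
E (P1): max(7, 13, 6, 11) = 13
C (P2): min(10, 13) = 10
G (P1): max(9, 8) = 9
H (P1): max(10, 15) = 15
F (P2): min(9, 15) = 9
Root (P1): max(2, 10, 9) = 10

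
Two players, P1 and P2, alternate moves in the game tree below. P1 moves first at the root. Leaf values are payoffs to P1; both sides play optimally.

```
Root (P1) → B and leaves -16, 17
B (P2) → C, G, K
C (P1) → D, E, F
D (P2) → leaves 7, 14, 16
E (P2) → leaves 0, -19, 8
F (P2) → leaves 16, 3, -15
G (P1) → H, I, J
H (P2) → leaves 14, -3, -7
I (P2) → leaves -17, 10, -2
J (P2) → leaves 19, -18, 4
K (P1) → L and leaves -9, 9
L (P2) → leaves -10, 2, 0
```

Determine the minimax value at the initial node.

17

D (P2): min(7, 14, 16) = 7
E (P2): min(0, -19, 8) = -19
F (P2): min(16, 3, -15) = -15
C (P1): max(7, -19, -15) = 7
H (P2): min(14, -3, -7) = -7
I (P2): min(-17, 10, -2) = -17
J (P2): min(19, -18, 4) = -18
G (P1): max(-7, -17, -18) = -7
L (P2): min(-10, 2, 0) = -10
K (P1): max(-10, -9, 9) = 9
B (P2): min(7, -7, 9) = -7
Root (P1): max(-7, -16, 17) = 17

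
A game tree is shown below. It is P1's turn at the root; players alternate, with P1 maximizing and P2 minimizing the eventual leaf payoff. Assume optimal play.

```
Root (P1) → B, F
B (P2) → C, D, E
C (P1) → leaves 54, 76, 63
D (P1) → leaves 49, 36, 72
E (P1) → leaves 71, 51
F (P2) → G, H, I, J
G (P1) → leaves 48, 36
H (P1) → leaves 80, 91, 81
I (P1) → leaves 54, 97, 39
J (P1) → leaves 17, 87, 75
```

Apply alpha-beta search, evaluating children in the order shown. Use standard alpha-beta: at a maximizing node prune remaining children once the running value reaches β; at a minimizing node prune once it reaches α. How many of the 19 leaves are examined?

10

C [α=-∞,β=+∞]: v=76
D [α=-∞,β=76]: v=72
E [α=-∞,β=72]: v=71
B [α=-∞,β=+∞]: v=71
G [α=71,β=+∞]: v=48
F [α=71,β=+∞]: v=48 after child 1 ≤ α → α-cutoff, skip 3
Root [α=-∞,β=+∞]: v=71
Leaves evaluated: 10 of 19.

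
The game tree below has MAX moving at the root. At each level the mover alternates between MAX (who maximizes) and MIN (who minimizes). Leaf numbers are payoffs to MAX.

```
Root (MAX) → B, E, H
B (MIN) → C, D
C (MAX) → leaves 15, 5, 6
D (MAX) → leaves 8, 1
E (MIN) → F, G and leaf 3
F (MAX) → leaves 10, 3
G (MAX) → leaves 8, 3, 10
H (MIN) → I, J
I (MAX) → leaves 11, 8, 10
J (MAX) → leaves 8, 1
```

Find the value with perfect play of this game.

C (MAX): max(15, 5, 6) = 15
D (MAX): max(8, 1) = 8
B (MIN): min(15, 8) = 8
F (MAX): max(10, 3) = 10
G (MAX): max(8, 3, 10) = 10
E (MIN): min(10, 10, 3) = 3
I (MAX): max(11, 8, 10) = 11
J (MAX): max(8, 1) = 8
H (MIN): min(11, 8) = 8
Root (MAX): max(8, 3, 8) = 8

8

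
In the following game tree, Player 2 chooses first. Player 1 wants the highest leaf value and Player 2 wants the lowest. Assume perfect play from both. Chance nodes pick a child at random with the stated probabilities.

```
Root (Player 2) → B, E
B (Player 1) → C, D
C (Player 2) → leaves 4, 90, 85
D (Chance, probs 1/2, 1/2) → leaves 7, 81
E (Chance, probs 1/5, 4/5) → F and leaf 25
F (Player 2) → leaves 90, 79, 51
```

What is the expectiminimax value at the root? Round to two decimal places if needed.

C (Player 2): min(4, 90, 85) = 4
D (Chance): 1/2·7 + 1/2·81 = 44
B (Player 1): max(4, 44) = 44
F (Player 2): min(90, 79, 51) = 51
E (Chance): 1/5·51 + 4/5·25 = 30.2
Root (Player 2): min(44, 30.2) = 30.2

30.2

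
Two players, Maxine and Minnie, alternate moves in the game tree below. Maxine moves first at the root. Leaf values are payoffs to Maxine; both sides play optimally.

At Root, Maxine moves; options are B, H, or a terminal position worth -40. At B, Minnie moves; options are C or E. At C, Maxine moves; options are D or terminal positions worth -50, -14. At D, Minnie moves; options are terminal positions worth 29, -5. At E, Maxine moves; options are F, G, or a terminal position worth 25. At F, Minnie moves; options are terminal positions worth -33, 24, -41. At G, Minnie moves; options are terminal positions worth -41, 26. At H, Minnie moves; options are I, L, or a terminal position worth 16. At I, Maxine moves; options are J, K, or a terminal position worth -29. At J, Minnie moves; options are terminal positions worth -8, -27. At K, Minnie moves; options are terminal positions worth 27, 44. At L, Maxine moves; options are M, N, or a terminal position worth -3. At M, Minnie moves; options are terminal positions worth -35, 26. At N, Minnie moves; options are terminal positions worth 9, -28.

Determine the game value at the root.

D (Minnie): min(29, -5) = -5
C (Maxine): max(-5, -50, -14) = -5
F (Minnie): min(-33, 24, -41) = -41
G (Minnie): min(-41, 26) = -41
E (Maxine): max(-41, -41, 25) = 25
B (Minnie): min(-5, 25) = -5
J (Minnie): min(-8, -27) = -27
K (Minnie): min(27, 44) = 27
I (Maxine): max(-27, 27, -29) = 27
M (Minnie): min(-35, 26) = -35
N (Minnie): min(9, -28) = -28
L (Maxine): max(-35, -28, -3) = -3
H (Minnie): min(27, -3, 16) = -3
Root (Maxine): max(-5, -3, -40) = -3

-3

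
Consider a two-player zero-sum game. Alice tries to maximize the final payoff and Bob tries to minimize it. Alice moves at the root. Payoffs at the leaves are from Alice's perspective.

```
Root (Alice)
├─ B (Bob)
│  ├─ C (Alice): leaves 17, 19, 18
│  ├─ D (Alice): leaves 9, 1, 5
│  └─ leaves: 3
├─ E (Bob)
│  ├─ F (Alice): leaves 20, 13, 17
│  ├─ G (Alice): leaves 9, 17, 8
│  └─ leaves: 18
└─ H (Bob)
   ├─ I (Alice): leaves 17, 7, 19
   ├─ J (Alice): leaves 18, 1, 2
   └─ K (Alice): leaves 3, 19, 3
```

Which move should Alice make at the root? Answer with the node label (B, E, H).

H

C (Alice): max(17, 19, 18) = 19
D (Alice): max(9, 1, 5) = 9
B (Bob): min(19, 9, 3) = 3
F (Alice): max(20, 13, 17) = 20
G (Alice): max(9, 17, 8) = 17
E (Bob): min(20, 17, 18) = 17
I (Alice): max(17, 7, 19) = 19
J (Alice): max(18, 1, 2) = 18
K (Alice): max(3, 19, 3) = 19
H (Bob): min(19, 18, 19) = 18
Root (Alice): max(3, 17, 18) = 18
Alice picks the child with the highest value: H (value 18).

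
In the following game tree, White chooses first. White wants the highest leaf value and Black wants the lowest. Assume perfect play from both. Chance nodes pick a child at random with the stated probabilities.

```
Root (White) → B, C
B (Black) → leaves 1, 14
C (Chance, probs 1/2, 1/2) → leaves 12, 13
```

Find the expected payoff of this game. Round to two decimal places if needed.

12.5

B (Black): min(1, 14) = 1
C (Chance): 1/2·12 + 1/2·13 = 12.5
Root (White): max(1, 12.5) = 12.5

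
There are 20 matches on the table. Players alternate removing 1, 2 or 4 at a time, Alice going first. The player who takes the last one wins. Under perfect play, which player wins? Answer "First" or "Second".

First

i:   0  1  2  3  4  5  6  7  8  9 10 11 12 13 14 15 16 17 18 19 20
     L  W  W  L  W  W  L  W  W  L  W  W  L  W  W  L  W  W  L  W  W
Position 20 is W, so the first player wins.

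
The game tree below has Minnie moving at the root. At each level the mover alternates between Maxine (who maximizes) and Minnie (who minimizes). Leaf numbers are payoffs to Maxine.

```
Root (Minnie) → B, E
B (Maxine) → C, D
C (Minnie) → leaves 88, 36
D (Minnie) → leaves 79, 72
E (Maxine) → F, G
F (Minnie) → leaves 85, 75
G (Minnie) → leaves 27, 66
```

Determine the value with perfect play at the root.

C (Minnie): min(88, 36) = 36
D (Minnie): min(79, 72) = 72
B (Maxine): max(36, 72) = 72
F (Minnie): min(85, 75) = 75
G (Minnie): min(27, 66) = 27
E (Maxine): max(75, 27) = 75
Root (Minnie): min(72, 75) = 72

72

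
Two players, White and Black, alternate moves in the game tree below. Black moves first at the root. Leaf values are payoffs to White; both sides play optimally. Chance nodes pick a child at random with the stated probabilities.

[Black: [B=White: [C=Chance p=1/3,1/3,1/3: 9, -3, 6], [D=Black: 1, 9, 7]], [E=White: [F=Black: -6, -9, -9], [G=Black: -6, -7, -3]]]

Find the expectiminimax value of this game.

C (Chance): 1/3·9 + 1/3·-3 + 1/3·6 = 4
D (Black): min(1, 9, 7) = 1
B (White): max(4, 1) = 4
F (Black): min(-6, -9, -9) = -9
G (Black): min(-6, -7, -3) = -7
E (White): max(-9, -7) = -7
Root (Black): min(4, -7) = -7

-7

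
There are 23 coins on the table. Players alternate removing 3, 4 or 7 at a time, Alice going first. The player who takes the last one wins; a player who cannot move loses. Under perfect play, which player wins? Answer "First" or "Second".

Compute winning (W) and losing (L) positions by backward induction:
i:   0  1  2  3  4  5  6  7  8  9 10 11 12 13 14 15 16 17 18 19 20 21 22 23
     L  L  L  W  W  W  W  W  W  W  L  L  L  W  W  W  W  W  W  W  L  L  L  W
Position 23 is W, so the first player wins.

First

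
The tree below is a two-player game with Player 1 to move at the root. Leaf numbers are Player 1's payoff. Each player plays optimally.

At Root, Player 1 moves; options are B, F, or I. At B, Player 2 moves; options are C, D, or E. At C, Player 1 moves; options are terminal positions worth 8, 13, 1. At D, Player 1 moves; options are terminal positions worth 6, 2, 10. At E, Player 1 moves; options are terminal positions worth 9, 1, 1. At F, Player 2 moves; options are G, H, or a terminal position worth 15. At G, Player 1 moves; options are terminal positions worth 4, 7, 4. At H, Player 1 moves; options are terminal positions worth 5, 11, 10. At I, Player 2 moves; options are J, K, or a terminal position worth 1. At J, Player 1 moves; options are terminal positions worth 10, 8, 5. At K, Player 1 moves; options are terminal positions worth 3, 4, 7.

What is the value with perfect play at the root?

9

C (Player 1): max(8, 13, 1) = 13
D (Player 1): max(6, 2, 10) = 10
E (Player 1): max(9, 1, 1) = 9
B (Player 2): min(13, 10, 9) = 9
G (Player 1): max(4, 7, 4) = 7
H (Player 1): max(5, 11, 10) = 11
F (Player 2): min(7, 11, 15) = 7
J (Player 1): max(10, 8, 5) = 10
K (Player 1): max(3, 4, 7) = 7
I (Player 2): min(10, 7, 1) = 1
Root (Player 1): max(9, 7, 1) = 9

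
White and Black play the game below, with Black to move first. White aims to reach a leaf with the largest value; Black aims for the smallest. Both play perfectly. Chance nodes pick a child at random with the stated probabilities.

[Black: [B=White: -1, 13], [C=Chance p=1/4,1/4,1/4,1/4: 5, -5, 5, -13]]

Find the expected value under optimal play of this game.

B (White): max(-1, 13) = 13
C (Chance): 1/4·5 + 1/4·-5 + 1/4·5 + 1/4·-13 = -2
Root (Black): min(13, -2) = -2

-2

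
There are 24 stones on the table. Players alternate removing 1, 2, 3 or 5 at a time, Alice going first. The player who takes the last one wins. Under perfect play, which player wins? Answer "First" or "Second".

Second

Compute winning (W) and losing (L) positions by backward induction:
i:   0  1  2  3  4  5  6  7  8  9 10 11 12 13 14 15 16 17 18 19 20 21 22 23 24
     L  W  W  W  L  W  W  W  L  W  W  W  L  W  W  W  L  W  W  W  L  W  W  W  L
Position 24 is L, so the second player wins.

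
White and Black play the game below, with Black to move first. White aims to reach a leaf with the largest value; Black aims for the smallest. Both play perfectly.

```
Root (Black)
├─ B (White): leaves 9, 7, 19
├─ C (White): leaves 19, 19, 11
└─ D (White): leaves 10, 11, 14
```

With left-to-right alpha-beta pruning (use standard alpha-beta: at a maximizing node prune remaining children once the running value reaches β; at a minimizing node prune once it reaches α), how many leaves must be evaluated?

B [α=-∞,β=+∞]: v=19
C [α=-∞,β=19]: v=19 after child 1 ≥ β → β-cutoff, skip 2
D [α=-∞,β=19]: v=14
Root [α=-∞,β=+∞]: v=14
Leaves evaluated: 7 of 9.

7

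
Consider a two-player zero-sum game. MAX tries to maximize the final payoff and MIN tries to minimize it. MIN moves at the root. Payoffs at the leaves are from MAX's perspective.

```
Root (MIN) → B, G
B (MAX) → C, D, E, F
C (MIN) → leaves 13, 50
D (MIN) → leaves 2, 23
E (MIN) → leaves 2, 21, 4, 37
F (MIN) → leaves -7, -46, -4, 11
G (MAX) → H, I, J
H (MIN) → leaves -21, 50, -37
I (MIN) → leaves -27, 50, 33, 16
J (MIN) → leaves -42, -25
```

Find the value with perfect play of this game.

C (MIN): min(13, 50) = 13
D (MIN): min(2, 23) = 2
E (MIN): min(2, 21, 4, 37) = 2
F (MIN): min(-7, -46, -4, 11) = -46
B (MAX): max(13, 2, 2, -46) = 13
H (MIN): min(-21, 50, -37) = -37
I (MIN): min(-27, 50, 33, 16) = -27
J (MIN): min(-42, -25) = -42
G (MAX): max(-37, -27, -42) = -27
Root (MIN): min(13, -27) = -27

-27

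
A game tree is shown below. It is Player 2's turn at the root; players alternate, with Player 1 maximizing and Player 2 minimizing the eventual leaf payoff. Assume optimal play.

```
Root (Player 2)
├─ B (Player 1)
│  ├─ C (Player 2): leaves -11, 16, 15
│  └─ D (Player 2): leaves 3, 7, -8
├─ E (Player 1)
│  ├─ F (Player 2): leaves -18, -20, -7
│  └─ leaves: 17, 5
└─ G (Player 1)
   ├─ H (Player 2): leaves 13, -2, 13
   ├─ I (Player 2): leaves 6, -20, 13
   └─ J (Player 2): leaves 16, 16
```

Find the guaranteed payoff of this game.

-8

C (Player 2): min(-11, 16, 15) = -11
D (Player 2): min(3, 7, -8) = -8
B (Player 1): max(-11, -8) = -8
F (Player 2): min(-18, -20, -7) = -20
E (Player 1): max(-20, 17, 5) = 17
H (Player 2): min(13, -2, 13) = -2
I (Player 2): min(6, -20, 13) = -20
J (Player 2): min(16, 16) = 16
G (Player 1): max(-2, -20, 16) = 16
Root (Player 2): min(-8, 17, 16) = -8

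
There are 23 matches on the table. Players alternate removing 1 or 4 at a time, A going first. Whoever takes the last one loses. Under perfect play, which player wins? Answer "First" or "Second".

Compute winning (W) and losing (L) positions by backward induction:
i:   0  1  2  3  4  5  6  7  8  9 10 11 12 13 14 15 16 17 18 19 20 21 22 23
     W  L  W  L  W  W  L  W  L  W  W  L  W  L  W  W  L  W  L  W  W  L  W  L
Position 23 is L, so the second player wins.

Second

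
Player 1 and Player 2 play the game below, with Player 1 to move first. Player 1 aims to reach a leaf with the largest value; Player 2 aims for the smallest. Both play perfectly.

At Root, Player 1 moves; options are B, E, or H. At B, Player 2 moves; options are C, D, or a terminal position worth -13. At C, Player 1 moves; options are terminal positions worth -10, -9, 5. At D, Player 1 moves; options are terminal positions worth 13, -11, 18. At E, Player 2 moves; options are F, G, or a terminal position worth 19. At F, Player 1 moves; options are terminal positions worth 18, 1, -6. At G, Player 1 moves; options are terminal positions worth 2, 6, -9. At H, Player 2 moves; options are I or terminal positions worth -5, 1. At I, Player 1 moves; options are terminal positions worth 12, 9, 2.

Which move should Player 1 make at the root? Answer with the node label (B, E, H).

C (Player 1): max(-10, -9, 5) = 5
D (Player 1): max(13, -11, 18) = 18
B (Player 2): min(5, 18, -13) = -13
F (Player 1): max(18, 1, -6) = 18
G (Player 1): max(2, 6, -9) = 6
E (Player 2): min(18, 6, 19) = 6
I (Player 1): max(12, 9, 2) = 12
H (Player 2): min(12, -5, 1) = -5
Root (Player 1): max(-13, 6, -5) = 6
Player 1 picks the child with the highest value: E (value 6).

E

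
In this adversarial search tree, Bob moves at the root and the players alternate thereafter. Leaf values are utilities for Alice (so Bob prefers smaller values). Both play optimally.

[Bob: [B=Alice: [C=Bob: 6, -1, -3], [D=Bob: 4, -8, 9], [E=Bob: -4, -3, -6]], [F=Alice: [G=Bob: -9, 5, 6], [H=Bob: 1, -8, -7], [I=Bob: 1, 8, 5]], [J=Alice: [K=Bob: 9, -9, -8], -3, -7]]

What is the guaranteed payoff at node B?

-3

C: min(6, -1, -3) = -3
D: min(4, -8, 9) = -8
E: min(-4, -3, -6) = -6
B: max(-3, -8, -6) = -3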